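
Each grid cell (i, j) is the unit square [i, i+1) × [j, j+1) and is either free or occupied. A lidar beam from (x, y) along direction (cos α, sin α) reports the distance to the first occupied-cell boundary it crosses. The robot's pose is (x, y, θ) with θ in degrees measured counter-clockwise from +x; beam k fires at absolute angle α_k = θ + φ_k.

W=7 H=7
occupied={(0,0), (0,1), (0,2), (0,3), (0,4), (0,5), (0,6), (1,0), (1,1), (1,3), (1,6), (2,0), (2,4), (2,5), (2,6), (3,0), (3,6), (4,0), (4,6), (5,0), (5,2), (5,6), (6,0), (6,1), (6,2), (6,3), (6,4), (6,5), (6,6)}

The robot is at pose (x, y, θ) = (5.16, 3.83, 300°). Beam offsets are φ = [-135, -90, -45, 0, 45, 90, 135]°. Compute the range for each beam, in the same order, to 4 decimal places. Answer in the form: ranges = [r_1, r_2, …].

ranges = [2.2362, 3.6600, 2.9298, 0.9584, 0.8696, 0.9699, 2.2465]

beam 1: φ=-135°, α=165°
  cosα=-0.9659 sinα=0.2588 | (5,3) | tMaxX 0.1656 tMaxY 0.6568 | tΔX 1.0353 tΔY 3.8637
    t=0.1656 [x] (4,3)
    t=0.6568 [y] (4,4)
    t=1.2009 [x] (3,4)
    t=2.2362 [x] (2,4) — stop
  → r_1 = 2.2362
beam 2: φ=-90°, α=210°
  cosα=-0.8660 sinα=-0.5000 | (5,3) | tMaxX 0.1848 tMaxY 1.6600 | tΔX 1.1547 tΔY 2.0000
    t=0.1848 [x] (4,3)
    t=1.3395 [x] (3,3)
    t=1.6600 [y] (3,2)
    t=2.4942 [x] (2,2)
    t=3.6489 [x] (1,2)
    t=3.6600 [y] (1,1) — stop
  → r_2 = 3.6600
beam 3: φ=-45°, α=255°
  cosα=-0.2588 sinα=-0.9659 | (5,3) | tMaxX 0.6182 tMaxY 0.8593 | tΔX 3.8637 tΔY 1.0353
    t=0.6182 [x] (4,3)
    t=0.8593 [y] (4,2)
    t=1.8946 [y] (4,1)
    t=2.9298 [y] (4,0) — stop
  → r_3 = 2.9298
beam 4: φ=0°, α=300°
  cosα=0.5000 sinα=-0.8660 | (5,3) | tMaxX 1.6800 tMaxY 0.9584 | tΔX 2.0000 tΔY 1.1547
    t=0.9584 [y] (5,2) — stop
  → r_4 = 0.9584
beam 5: φ=45°, α=345°
  cosα=0.9659 sinα=-0.2588 | (5,3) | tMaxX 0.8696 tMaxY 3.2069 | tΔX 1.0353 tΔY 3.8637
    t=0.8696 [x] (6,3) — stop
  → r_5 = 0.8696
beam 6: φ=90°, α=30°
  cosα=0.8660 sinα=0.5000 | (5,3) | tMaxX 0.9699 tMaxY 0.3400 | tΔX 1.1547 tΔY 2.0000
    t=0.3400 [y] (5,4)
    t=0.9699 [x] (6,4) — stop
  → r_6 = 0.9699
beam 7: φ=135°, α=75°
  cosα=0.2588 sinα=0.9659 | (5,3) | tMaxX 3.2455 tMaxY 0.1760 | tΔX 3.8637 tΔY 1.0353
    t=0.1760 [y] (5,4)
    t=1.2113 [y] (5,5)
    t=2.2465 [y] (5,6) — stop
  → r_7 = 2.2465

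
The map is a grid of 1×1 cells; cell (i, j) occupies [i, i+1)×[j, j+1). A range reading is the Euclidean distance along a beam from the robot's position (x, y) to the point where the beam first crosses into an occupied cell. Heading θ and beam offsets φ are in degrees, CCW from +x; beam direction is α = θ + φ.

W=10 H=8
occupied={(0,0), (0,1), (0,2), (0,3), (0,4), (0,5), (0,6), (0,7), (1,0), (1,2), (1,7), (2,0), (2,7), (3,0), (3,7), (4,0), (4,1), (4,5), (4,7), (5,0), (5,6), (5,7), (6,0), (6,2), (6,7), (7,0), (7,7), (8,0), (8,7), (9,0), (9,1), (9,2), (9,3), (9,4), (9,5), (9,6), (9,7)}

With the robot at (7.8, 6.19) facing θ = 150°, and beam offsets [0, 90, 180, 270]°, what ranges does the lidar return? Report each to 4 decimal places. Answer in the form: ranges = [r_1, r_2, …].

beam 1: φ=0°, α=150°
  cosα=-0.8660 sinα=0.5000 | (7,6) | tMaxX 0.9238 tMaxY 1.6200 | tΔX 1.1547 tΔY 2.0000
    t=0.9238 [x] (6,6)
    t=1.6200 [y] (6,7) — stop
  → r_1 = 1.6200
beam 2: φ=90°, α=240°
  cosα=-0.5000 sinα=-0.8660 | (7,6) | tMaxX 1.6000 tMaxY 0.2194 | tΔX 2.0000 tΔY 1.1547
    t=0.2194 [y] (7,5)
    t=1.3741 [y] (7,4)
    t=1.6000 [x] (6,4)
    t=2.5288 [y] (6,3)
    t=3.6000 [x] (5,3)
    t=3.6835 [y] (5,2)
    t=4.8382 [y] (5,1)
    t=5.6000 [x] (4,1) — stop
  → r_2 = 5.6000
beam 3: φ=180°, α=330°
  cosα=0.8660 sinα=-0.5000 | (7,6) | tMaxX 0.2309 tMaxY 0.3800 | tΔX 1.1547 tΔY 2.0000
    t=0.2309 [x] (8,6)
    t=0.3800 [y] (8,5)
    t=1.3856 [x] (9,5) — stop
  → r_3 = 1.3856
beam 4: φ=270°, α=60°
  cosα=0.5000 sinα=0.8660 | (7,6) | tMaxX 0.4000 tMaxY 0.9353 | tΔX 2.0000 tΔY 1.1547
    t=0.4000 [x] (8,6)
    t=0.9353 [y] (8,7) — stop
  → r_4 = 0.9353

ranges = [1.6200, 5.6000, 1.3856, 0.9353]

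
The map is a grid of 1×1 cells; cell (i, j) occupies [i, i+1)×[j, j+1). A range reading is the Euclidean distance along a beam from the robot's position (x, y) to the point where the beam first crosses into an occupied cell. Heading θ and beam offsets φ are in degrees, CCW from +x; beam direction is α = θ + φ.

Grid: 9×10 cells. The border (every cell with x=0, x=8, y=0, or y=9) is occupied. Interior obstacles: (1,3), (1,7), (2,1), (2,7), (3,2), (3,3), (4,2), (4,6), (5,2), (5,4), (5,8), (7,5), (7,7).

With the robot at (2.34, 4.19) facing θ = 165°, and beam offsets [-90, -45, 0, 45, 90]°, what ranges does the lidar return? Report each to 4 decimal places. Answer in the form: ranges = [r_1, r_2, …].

ranges = [4.9797, 2.6800, 1.3873, 0.3926, 3.3025]

beam 1: φ=-90°, α=75°
  dir = (cos 75°, sin 75°) = (0.2588, 0.9659); from cell (2,4)
  next x-line at t=2.5500, next y-line at t=0.8386; Δt_x=3.8637, Δt_y=1.0353
    y: enter (2,5) at t=0.8386
    y: enter (2,6) at t=1.8738
    x: enter (3,6) at t=2.5500
    y: enter (3,7) at t=2.9091
    y: enter (3,8) at t=3.9444
    y: enter (3,9) at t=4.9797 ← occupied
  → r_1 = 4.9797
beam 2: φ=-45°, α=120°
  dir = (cos 120°, sin 120°) = (-0.5000, 0.8660); from cell (2,4)
  next x-line at t=0.6800, next y-line at t=0.9353; Δt_x=2.0000, Δt_y=1.1547
    x: enter (1,4) at t=0.6800
    y: enter (1,5) at t=0.9353
    y: enter (1,6) at t=2.0900
    x: enter (0,6) at t=2.6800 ← occupied
  → r_2 = 2.6800
beam 3: φ=0°, α=165°
  dir = (cos 165°, sin 165°) = (-0.9659, 0.2588); from cell (2,4)
  next x-line at t=0.3520, next y-line at t=3.1296; Δt_x=1.0353, Δt_y=3.8637
    x: enter (1,4) at t=0.3520
    x: enter (0,4) at t=1.3873 ← occupied
  → r_3 = 1.3873
beam 4: φ=45°, α=210°
  dir = (cos 210°, sin 210°) = (-0.8660, -0.5000); from cell (2,4)
  next x-line at t=0.3926, next y-line at t=0.3800; Δt_x=1.1547, Δt_y=2.0000
    y: enter (2,3) at t=0.3800
    x: enter (1,3) at t=0.3926 ← occupied
  → r_4 = 0.3926
beam 5: φ=90°, α=255°
  dir = (cos 255°, sin 255°) = (-0.2588, -0.9659); from cell (2,4)
  next x-line at t=1.3137, next y-line at t=0.1967; Δt_x=3.8637, Δt_y=1.0353
    y: enter (2,3) at t=0.1967
    y: enter (2,2) at t=1.2320
    x: enter (1,2) at t=1.3137
    y: enter (1,1) at t=2.2673
    y: enter (1,0) at t=3.3025 ← occupied
  → r_5 = 3.3025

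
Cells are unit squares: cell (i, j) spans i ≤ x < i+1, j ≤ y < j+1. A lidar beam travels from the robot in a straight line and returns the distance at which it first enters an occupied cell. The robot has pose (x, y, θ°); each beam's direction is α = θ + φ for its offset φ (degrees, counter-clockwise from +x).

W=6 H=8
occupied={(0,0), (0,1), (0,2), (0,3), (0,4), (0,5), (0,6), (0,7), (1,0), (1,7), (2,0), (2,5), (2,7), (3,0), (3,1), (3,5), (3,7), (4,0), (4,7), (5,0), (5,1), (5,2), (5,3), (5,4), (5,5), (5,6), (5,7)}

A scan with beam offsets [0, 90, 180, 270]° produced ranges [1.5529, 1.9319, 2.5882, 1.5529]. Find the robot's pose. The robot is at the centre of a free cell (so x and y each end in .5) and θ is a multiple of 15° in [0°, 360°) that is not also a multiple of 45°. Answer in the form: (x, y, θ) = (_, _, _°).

(x, y, θ) = (2.5, 3.5, 195°)

Candidates: 21 free-cell centres × 16 headings = 336 poses. Raycast each; keep the one whose scan matches to 4 dp.
  (4.5, 2.5, 75°): beam 1 = 1.9319 ≠ 1.5529 ✗
  (4.5, 4.5, 30°): beam 1 = 0.5774 ≠ 1.5529 ✗
  (3.5, 4.5, 255°): beam 1 = 3.6235 ≠ 1.5529 ✗
  (4.5, 3.5, 165°): beam 1 = 3.6235 ≠ 1.5529 ✗
  (2.5, 3.5, 210°): beam 1 = 1.7321 ≠ 1.5529 ✗
  …
  (2.5, 3.5, 195°): r_1=1.5529, r_2=1.9319, r_3=2.5882, r_4=1.5529 — all match ✓
Unique over the lattice → pose = (2.5, 3.5, 195°).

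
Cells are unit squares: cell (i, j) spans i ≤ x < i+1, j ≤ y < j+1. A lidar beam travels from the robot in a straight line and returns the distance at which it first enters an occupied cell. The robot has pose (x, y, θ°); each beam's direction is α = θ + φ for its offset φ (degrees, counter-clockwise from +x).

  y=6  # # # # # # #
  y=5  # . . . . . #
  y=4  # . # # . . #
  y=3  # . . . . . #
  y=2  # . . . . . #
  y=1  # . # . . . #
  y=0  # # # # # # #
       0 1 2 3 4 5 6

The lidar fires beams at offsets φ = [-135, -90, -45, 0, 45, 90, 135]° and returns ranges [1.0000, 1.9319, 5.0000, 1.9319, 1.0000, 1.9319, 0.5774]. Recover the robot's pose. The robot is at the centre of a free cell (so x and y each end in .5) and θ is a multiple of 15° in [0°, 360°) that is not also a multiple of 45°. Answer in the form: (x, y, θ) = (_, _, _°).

(x, y, θ) = (1.5, 3.5, 15°)

Candidates: 22 free-cell centres × 16 headings = 352 poses. Raycast each; keep the one whose scan matches to 4 dp.
  (3.5, 2.5, 120°): beam 1 = 2.5882 ≠ 1.0000 ✗
  (2.5, 2.5, 60°): beam 1 = 0.5176 ≠ 1.0000 ✗
  (3.5, 2.5, 240°): beam 1 = 1.5529 ≠ 1.0000 ✗
  …
  (1.5, 3.5, 15°): r_1=1.0000, r_2=1.9319, r_3=5.0000, r_4=1.9319, r_5=1.0000, r_6=1.9319, r_7=0.5774 — all match ✓
No second candidate reproduces the full scan.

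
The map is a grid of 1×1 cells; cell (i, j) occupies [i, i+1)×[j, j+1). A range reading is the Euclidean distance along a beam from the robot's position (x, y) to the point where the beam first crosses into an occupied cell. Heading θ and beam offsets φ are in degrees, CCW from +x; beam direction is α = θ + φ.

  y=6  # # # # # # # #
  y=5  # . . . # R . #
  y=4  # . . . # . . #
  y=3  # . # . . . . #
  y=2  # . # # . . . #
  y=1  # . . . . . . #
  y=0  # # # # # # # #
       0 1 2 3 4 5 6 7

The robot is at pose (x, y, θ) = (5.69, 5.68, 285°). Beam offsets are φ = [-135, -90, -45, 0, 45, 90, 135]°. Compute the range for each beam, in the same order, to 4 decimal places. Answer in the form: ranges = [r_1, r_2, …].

beam 1: φ=-135°, α=150°
  dir = (cos 150°, sin 150°) = (-0.8660, 0.5000); from cell (5,5)
  next x-line at t=0.7967, next y-line at t=0.6400; Δt_x=1.1547, Δt_y=2.0000
    y: enter (5,6) at t=0.6400 ← occupied
  → r_1 = 0.6400
beam 2: φ=-90°, α=195°
  dir = (cos 195°, sin 195°) = (-0.9659, -0.2588); from cell (5,5)
  next x-line at t=0.7143, next y-line at t=2.6273; Δt_x=1.0353, Δt_y=3.8637
    x: enter (4,5) at t=0.7143 ← occupied
  → r_2 = 0.7143
beam 3: φ=-45°, α=240°
  dir = (cos 240°, sin 240°) = (-0.5000, -0.8660); from cell (5,5)
  next x-line at t=1.3800, next y-line at t=0.7852; Δt_x=2.0000, Δt_y=1.1547
    y: enter (5,4) at t=0.7852
    x: enter (4,4) at t=1.3800 ← occupied
  → r_3 = 1.3800
beam 4: φ=0°, α=285°
  dir = (cos 285°, sin 285°) = (0.2588, -0.9659); from cell (5,5)
  next x-line at t=1.1977, next y-line at t=0.7040; Δt_x=3.8637, Δt_y=1.0353
    y: enter (5,4) at t=0.7040
    x: enter (6,4) at t=1.1977
    y: enter (6,3) at t=1.7393
    y: enter (6,2) at t=2.7745
    y: enter (6,1) at t=3.8098
    y: enter (6,0) at t=4.8451 ← occupied
  → r_4 = 4.8451
beam 5: φ=45°, α=330°
  dir = (cos 330°, sin 330°) = (0.8660, -0.5000); from cell (5,5)
  next x-line at t=0.3580, next y-line at t=1.3600; Δt_x=1.1547, Δt_y=2.0000
    x: enter (6,5) at t=0.3580
    y: enter (6,4) at t=1.3600
    x: enter (7,4) at t=1.5127 ← occupied
  → r_5 = 1.5127
beam 6: φ=90°, α=15°
  dir = (cos 15°, sin 15°) = (0.9659, 0.2588); from cell (5,5)
  next x-line at t=0.3209, next y-line at t=1.2364; Δt_x=1.0353, Δt_y=3.8637
    x: enter (6,5) at t=0.3209
    y: enter (6,6) at t=1.2364 ← occupied
  → r_6 = 1.2364
beam 7: φ=135°, α=60°
  dir = (cos 60°, sin 60°) = (0.5000, 0.8660); from cell (5,5)
  next x-line at t=0.6200, next y-line at t=0.3695; Δt_x=2.0000, Δt_y=1.1547
    y: enter (5,6) at t=0.3695 ← occupied
  → r_7 = 0.3695

ranges = [0.6400, 0.7143, 1.3800, 4.8451, 1.5127, 1.2364, 0.3695]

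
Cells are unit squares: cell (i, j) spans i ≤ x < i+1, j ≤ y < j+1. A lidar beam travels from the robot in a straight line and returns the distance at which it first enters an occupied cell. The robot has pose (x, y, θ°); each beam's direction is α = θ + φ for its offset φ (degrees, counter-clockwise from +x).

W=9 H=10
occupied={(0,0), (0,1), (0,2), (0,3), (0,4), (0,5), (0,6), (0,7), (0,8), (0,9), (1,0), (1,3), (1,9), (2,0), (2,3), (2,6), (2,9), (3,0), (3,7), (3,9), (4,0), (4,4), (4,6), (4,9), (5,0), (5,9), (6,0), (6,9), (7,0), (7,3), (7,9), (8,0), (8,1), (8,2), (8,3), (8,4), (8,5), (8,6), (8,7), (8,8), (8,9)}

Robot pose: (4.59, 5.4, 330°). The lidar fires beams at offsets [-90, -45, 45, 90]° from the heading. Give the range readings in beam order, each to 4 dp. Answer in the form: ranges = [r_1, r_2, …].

beam 1: φ=-90°, α=240°
  d=(-0.5000,-0.8660)  start (4,5)  tX=1.1800 tY=0.4619  stride 1/|dx|=2.0000 1/|dy|=1.1547
    cross y-line → (4,4), t=0.4619 (wall)
  → r_1 = 0.4619
beam 2: φ=-45°, α=285°
  d=(0.2588,-0.9659)  start (4,5)  tX=1.5841 tY=0.4141  stride 1/|dx|=3.8637 1/|dy|=1.0353
    cross y-line → (4,4), t=0.4141 (wall)
  → r_2 = 0.4141
beam 3: φ=45°, α=15°
  d=(0.9659,0.2588)  start (4,5)  tX=0.4245 tY=2.3182  stride 1/|dx|=1.0353 1/|dy|=3.8637
    cross x-line → (5,5), t=0.4245
    cross x-line → (6,5), t=1.4597
    cross y-line → (6,6), t=2.3182
    cross x-line → (7,6), t=2.4950
    cross x-line → (8,6), t=3.5303 (wall)
  → r_3 = 3.5303
beam 4: φ=90°, α=60°
  d=(0.5000,0.8660)  start (4,5)  tX=0.8200 tY=0.6928  stride 1/|dx|=2.0000 1/|dy|=1.1547
    cross y-line → (4,6), t=0.6928 (wall)
  → r_4 = 0.6928

ranges = [0.4619, 0.4141, 3.5303, 0.6928]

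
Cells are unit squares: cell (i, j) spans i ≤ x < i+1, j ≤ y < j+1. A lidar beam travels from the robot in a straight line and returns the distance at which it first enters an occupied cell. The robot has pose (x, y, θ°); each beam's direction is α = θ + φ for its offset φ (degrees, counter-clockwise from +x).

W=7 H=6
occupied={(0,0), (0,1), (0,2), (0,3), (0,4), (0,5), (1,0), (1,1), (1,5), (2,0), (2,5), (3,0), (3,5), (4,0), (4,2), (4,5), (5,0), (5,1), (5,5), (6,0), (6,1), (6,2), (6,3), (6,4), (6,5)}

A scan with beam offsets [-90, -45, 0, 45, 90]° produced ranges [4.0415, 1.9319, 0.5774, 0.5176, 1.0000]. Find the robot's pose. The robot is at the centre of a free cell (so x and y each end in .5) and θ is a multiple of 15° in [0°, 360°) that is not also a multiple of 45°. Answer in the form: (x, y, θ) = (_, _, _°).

The pose lattice has 17·16 = 272 candidates. Test each by forward raycasting.
  (1.5, 2.5, 105°): beam 1 = 4.6587 ≠ 4.0415 ✗
  (1.5, 4.5, 150°): beam 1 = 0.5774 ≠ 4.0415 ✗
  (4.5, 1.5, 240°): beam 5 = 0.5774 ≠ 1.0000 ✗
  …
  (2.5, 4.5, 60°): r_1=4.0415, r_2=1.9319, r_3=0.5774, r_4=0.5176, r_5=1.0000 — all match ✓
Only this pose fits every beam.

(x, y, θ) = (2.5, 4.5, 60°)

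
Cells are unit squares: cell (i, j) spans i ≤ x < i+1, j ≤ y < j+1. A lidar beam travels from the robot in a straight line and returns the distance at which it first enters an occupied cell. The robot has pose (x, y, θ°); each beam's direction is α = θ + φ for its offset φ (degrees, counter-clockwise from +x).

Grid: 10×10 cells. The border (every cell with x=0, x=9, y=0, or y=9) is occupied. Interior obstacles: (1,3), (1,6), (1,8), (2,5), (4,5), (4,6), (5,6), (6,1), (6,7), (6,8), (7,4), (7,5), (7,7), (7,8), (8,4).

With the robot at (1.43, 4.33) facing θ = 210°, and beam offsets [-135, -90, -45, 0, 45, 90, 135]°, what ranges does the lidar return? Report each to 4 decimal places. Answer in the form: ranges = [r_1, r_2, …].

beam 1: φ=-135°, α=75°
  direction (0.2588, 0.9659); cell (1,4); t to first gridline: x 2.2023, y 0.6936 (then +3.8637 / +1.0353)
    (1,5) via y @ 0.6936
    (1,6) via y @ 1.7289  # hit
  → r_1 = 1.7289
beam 2: φ=-90°, α=120°
  direction (-0.5000, 0.8660); cell (1,4); t to first gridline: x 0.8600, y 0.7736 (then +2.0000 / +1.1547)
    (1,5) via y @ 0.7736
    (0,5) via x @ 0.8600  # hit
  → r_2 = 0.8600
beam 3: φ=-45°, α=165°
  direction (-0.9659, 0.2588); cell (1,4); t to first gridline: x 0.4452, y 2.5887 (then +1.0353 / +3.8637)
    (0,4) via x @ 0.4452  # hit
  → r_3 = 0.4452
beam 4: φ=0°, α=210°
  direction (-0.8660, -0.5000); cell (1,4); t to first gridline: x 0.4965, y 0.6600 (then +1.1547 / +2.0000)
    (0,4) via x @ 0.4965  # hit
  → r_4 = 0.4965
beam 5: φ=45°, α=255°
  direction (-0.2588, -0.9659); cell (1,4); t to first gridline: x 1.6614, y 0.3416 (then +3.8637 / +1.0353)
    (1,3) via y @ 0.3416  # hit
  → r_5 = 0.3416
beam 6: φ=90°, α=300°
  direction (0.5000, -0.8660); cell (1,4); t to first gridline: x 1.1400, y 0.3811 (then +2.0000 / +1.1547)
    (1,3) via y @ 0.3811  # hit
  → r_6 = 0.3811
beam 7: φ=135°, α=345°
  direction (0.9659, -0.2588); cell (1,4); t to first gridline: x 0.5901, y 1.2750 (then +1.0353 / +3.8637)
    (2,4) via x @ 0.5901
    (2,3) via y @ 1.2750
    (3,3) via x @ 1.6254
    (4,3) via x @ 2.6607
    (5,3) via x @ 3.6959
    (6,3) via x @ 4.7312
    (6,2) via y @ 5.1387
    (7,2) via x @ 5.7665
    (8,2) via x @ 6.8018
    (9,2) via x @ 7.8370  # hit
  → r_7 = 7.8370

ranges = [1.7289, 0.8600, 0.4452, 0.4965, 0.3416, 0.3811, 7.8370]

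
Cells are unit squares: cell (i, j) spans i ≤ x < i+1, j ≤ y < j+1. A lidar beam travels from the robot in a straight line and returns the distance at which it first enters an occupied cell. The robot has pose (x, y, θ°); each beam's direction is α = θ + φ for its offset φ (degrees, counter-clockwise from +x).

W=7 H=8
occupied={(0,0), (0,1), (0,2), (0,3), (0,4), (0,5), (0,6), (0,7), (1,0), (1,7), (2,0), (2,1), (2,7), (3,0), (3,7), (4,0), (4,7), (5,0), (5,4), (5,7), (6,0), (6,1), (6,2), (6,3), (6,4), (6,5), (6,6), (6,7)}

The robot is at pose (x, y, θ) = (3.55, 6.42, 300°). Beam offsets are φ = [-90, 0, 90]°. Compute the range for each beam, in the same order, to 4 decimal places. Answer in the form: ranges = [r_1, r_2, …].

beam 1: φ=-90°, α=210°
  cosα=-0.8660 sinα=-0.5000 | (3,6) | tMaxX 0.6351 tMaxY 0.8400 | tΔX 1.1547 tΔY 2.0000
    t=0.6351 [x] (2,6)
    t=0.8400 [y] (2,5)
    t=1.7898 [x] (1,5)
    t=2.8400 [y] (1,4)
    t=2.9445 [x] (0,4) — stop
  → r_1 = 2.9445
beam 2: φ=0°, α=300°
  cosα=0.5000 sinα=-0.8660 | (3,6) | tMaxX 0.9000 tMaxY 0.4850 | tΔX 2.0000 tΔY 1.1547
    t=0.4850 [y] (3,5)
    t=0.9000 [x] (4,5)
    t=1.6397 [y] (4,4)
    t=2.7944 [y] (4,3)
    t=2.9000 [x] (5,3)
    t=3.9491 [y] (5,2)
    t=4.9000 [x] (6,2) — stop
  → r_2 = 4.9000
beam 3: φ=90°, α=30°
  cosα=0.8660 sinα=0.5000 | (3,6) | tMaxX 0.5196 tMaxY 1.1600 | tΔX 1.1547 tΔY 2.0000
    t=0.5196 [x] (4,6)
    t=1.1600 [y] (4,7) — stop
  → r_3 = 1.1600

ranges = [2.9445, 4.9000, 1.1600]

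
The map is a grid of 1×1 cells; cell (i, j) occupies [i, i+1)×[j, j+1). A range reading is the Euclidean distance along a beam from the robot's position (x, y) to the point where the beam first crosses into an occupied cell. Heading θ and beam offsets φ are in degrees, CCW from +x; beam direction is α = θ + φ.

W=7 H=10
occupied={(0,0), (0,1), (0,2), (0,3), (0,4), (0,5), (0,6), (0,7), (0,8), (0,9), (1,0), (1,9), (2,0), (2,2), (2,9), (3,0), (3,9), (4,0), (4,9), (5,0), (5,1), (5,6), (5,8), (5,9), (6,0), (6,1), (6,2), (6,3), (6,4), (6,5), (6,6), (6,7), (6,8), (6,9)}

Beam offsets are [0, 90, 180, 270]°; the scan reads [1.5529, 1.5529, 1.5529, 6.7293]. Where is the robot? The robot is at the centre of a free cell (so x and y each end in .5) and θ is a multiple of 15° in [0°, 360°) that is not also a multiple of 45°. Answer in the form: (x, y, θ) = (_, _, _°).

Candidates: 36 free-cell centres × 16 headings = 576 poses. Raycast each; keep the one whose scan matches to 4 dp.
  (4.5, 4.5, 345°): beam 2 = 1.9319 ≠ 1.5529 ✗
  (1.5, 3.5, 165°): beam 1 = 0.5176 ≠ 1.5529 ✗
  (4.5, 4.5, 120°): beam 1 = 5.1962 ≠ 1.5529 ✗
  (4.5, 5.5, 105°): beam 1 = 3.6235 ≠ 1.5529 ✗
  …
  (4.5, 2.5, 195°): r_1=1.5529, r_2=1.5529, r_3=1.5529, r_4=6.7293 — all match ✓
Only this pose fits every beam.

(x, y, θ) = (4.5, 2.5, 195°)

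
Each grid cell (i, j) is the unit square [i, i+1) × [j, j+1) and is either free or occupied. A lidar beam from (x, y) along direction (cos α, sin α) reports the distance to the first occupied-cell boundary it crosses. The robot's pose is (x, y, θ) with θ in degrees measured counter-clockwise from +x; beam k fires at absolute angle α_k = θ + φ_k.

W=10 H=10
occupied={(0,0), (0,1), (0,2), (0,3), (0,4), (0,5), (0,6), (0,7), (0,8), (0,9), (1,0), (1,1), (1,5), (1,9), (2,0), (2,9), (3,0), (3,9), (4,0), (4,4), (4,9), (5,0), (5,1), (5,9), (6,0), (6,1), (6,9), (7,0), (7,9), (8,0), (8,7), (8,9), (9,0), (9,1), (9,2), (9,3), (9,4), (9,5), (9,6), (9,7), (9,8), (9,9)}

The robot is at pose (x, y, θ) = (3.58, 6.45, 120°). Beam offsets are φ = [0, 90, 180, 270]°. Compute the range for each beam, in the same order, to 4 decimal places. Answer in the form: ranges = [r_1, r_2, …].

ranges = [2.9445, 1.8244, 1.6743, 5.1000]

beam 1: φ=0°, α=120°
  d=(-0.5000,0.8660)  start (3,6)  tX=1.1600 tY=0.6351  stride 1/|dx|=2.0000 1/|dy|=1.1547
    cross y-line → (3,7), t=0.6351
    cross x-line → (2,7), t=1.1600
    cross y-line → (2,8), t=1.7898
    cross y-line → (2,9), t=2.9445 (wall)
  → r_1 = 2.9445
beam 2: φ=90°, α=210°
  d=(-0.8660,-0.5000)  start (3,6)  tX=0.6697 tY=0.9000  stride 1/|dx|=1.1547 1/|dy|=2.0000
    cross x-line → (2,6), t=0.6697
    cross y-line → (2,5), t=0.9000
    cross x-line → (1,5), t=1.8244 (wall)
  → r_2 = 1.8244
beam 3: φ=180°, α=300°
  d=(0.5000,-0.8660)  start (3,6)  tX=0.8400 tY=0.5196  stride 1/|dx|=2.0000 1/|dy|=1.1547
    cross y-line → (3,5), t=0.5196
    cross x-line → (4,5), t=0.8400
    cross y-line → (4,4), t=1.6743 (wall)
  → r_3 = 1.6743
beam 4: φ=270°, α=30°
  d=(0.8660,0.5000)  start (3,6)  tX=0.4850 tY=1.1000  stride 1/|dx|=1.1547 1/|dy|=2.0000
    cross x-line → (4,6), t=0.4850
    cross y-line → (4,7), t=1.1000
    cross x-line → (5,7), t=1.6397
    cross x-line → (6,7), t=2.7944
    cross y-line → (6,8), t=3.1000
    cross x-line → (7,8), t=3.9491
    cross y-line → (7,9), t=5.1000 (wall)
  → r_4 = 5.1000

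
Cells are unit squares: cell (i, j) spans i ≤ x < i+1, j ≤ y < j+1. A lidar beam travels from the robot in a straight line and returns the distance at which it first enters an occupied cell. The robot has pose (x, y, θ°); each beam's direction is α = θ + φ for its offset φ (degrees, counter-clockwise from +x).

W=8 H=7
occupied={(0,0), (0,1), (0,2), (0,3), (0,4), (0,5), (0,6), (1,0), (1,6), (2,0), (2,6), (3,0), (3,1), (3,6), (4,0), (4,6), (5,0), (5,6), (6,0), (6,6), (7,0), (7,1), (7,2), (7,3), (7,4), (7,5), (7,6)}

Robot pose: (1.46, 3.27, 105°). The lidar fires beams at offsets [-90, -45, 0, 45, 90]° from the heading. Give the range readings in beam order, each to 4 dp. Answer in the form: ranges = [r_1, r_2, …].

ranges = [5.7354, 3.1523, 1.7773, 0.5312, 0.4762]

beam 1: φ=-90°, α=15°
  cosα=0.9659 sinα=0.2588 | (1,3) | tMaxX 0.5590 tMaxY 2.8205 | tΔX 1.0353 tΔY 3.8637
    t=0.5590 [x] (2,3)
    t=1.5943 [x] (3,3)
    t=2.6296 [x] (4,3)
    t=2.8205 [y] (4,4)
    t=3.6649 [x] (5,4)
    t=4.7002 [x] (6,4)
    t=5.7354 [x] (7,4) — stop
  → r_1 = 5.7354
beam 2: φ=-45°, α=60°
  cosα=0.5000 sinα=0.8660 | (1,3) | tMaxX 1.0800 tMaxY 0.8429 | tΔX 2.0000 tΔY 1.1547
    t=0.8429 [y] (1,4)
    t=1.0800 [x] (2,4)
    t=1.9976 [y] (2,5)
    t=3.0800 [x] (3,5)
    t=3.1523 [y] (3,6) — stop
  → r_2 = 3.1523
beam 3: φ=0°, α=105°
  cosα=-0.2588 sinα=0.9659 | (1,3) | tMaxX 1.7773 tMaxY 0.7558 | tΔX 3.8637 tΔY 1.0353
    t=0.7558 [y] (1,4)
    t=1.7773 [x] (0,4) — stop
  → r_3 = 1.7773
beam 4: φ=45°, α=150°
  cosα=-0.8660 sinα=0.5000 | (1,3) | tMaxX 0.5312 tMaxY 1.4600 | tΔX 1.1547 tΔY 2.0000
    t=0.5312 [x] (0,3) — stop
  → r_4 = 0.5312
beam 5: φ=90°, α=195°
  cosα=-0.9659 sinα=-0.2588 | (1,3) | tMaxX 0.4762 tMaxY 1.0432 | tΔX 1.0353 tΔY 3.8637
    t=0.4762 [x] (0,3) — stop
  → r_5 = 0.4762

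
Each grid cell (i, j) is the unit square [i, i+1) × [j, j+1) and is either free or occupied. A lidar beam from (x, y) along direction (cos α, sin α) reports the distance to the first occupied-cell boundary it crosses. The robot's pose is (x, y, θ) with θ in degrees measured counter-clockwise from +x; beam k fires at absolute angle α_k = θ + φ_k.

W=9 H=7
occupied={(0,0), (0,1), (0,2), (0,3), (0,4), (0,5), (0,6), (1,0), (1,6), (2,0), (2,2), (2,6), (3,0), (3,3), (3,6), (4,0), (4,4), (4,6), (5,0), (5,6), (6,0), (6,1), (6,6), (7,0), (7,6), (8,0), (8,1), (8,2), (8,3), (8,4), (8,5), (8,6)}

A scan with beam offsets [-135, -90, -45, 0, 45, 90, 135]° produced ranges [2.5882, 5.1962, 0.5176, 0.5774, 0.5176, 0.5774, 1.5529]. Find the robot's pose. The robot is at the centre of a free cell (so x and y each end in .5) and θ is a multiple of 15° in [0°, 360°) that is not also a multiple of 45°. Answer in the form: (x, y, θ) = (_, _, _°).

(x, y, θ) = (3.5, 2.5, 120°)

Enumerate (i+0.5, j+0.5, θ) over the 31 free cells and 16 admissible headings. For each, cast all 7 beams and compare to the given ranges.
  (5.5, 1.5, 255°): beam 1 = 2.8868 ≠ 2.5882 ✗
  (4.5, 3.5, 255°): beam 1 = 0.5774 ≠ 2.5882 ✗
  (7.5, 3.5, 300°): beam 2 = 5.0000 ≠ 5.1962 ✗
  (2.5, 5.5, 105°): beam 1 = 1.7321 ≠ 2.5882 ✗
  (6.5, 3.5, 105°): beam 1 = 1.7321 ≠ 2.5882 ✗
  …
  (3.5, 2.5, 120°): r_1=2.5882, r_2=5.1962, r_3=0.5176, r_4=0.5774, r_5=0.5176, r_6=0.5774, r_7=1.5529 — all match ✓
Only this pose fits every beam.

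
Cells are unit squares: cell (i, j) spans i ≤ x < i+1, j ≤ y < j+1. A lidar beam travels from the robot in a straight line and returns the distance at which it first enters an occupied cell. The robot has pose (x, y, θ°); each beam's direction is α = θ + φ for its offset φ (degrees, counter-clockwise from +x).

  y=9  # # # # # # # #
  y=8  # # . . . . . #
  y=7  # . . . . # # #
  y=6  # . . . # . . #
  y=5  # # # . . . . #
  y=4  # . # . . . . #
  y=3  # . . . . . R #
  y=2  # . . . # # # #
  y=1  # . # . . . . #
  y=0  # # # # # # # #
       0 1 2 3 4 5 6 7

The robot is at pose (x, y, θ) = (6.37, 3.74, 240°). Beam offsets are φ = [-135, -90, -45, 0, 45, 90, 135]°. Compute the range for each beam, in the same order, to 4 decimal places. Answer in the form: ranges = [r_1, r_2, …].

beam 1: φ=-135°, α=105°
  direction (-0.2588, 0.9659); cell (6,3); t to first gridline: x 1.4296, y 0.2692 (then +3.8637 / +1.0353)
    (6,4) via y @ 0.2692
    (6,5) via y @ 1.3044
    (5,5) via x @ 1.4296
    (5,6) via y @ 2.3397
    (5,7) via y @ 3.3750  # hit
  → r_1 = 3.3750
beam 2: φ=-90°, α=150°
  direction (-0.8660, 0.5000); cell (6,3); t to first gridline: x 0.4272, y 0.5200 (then +1.1547 / +2.0000)
    (5,3) via x @ 0.4272
    (5,4) via y @ 0.5200
    (4,4) via x @ 1.5819
    (4,5) via y @ 2.5200
    (3,5) via x @ 2.7366
    (2,5) via x @ 3.8913  # hit
  → r_2 = 3.8913
beam 3: φ=-45°, α=195°
  direction (-0.9659, -0.2588); cell (6,3); t to first gridline: x 0.3831, y 2.8591 (then +1.0353 / +3.8637)
    (5,3) via x @ 0.3831
    (4,3) via x @ 1.4183
    (3,3) via x @ 2.4536
    (3,2) via y @ 2.8591
    (2,2) via x @ 3.4889
    (1,2) via x @ 4.5242
    (0,2) via x @ 5.5594  # hit
  → r_3 = 5.5594
beam 4: φ=0°, α=240°
  direction (-0.5000, -0.8660); cell (6,3); t to first gridline: x 0.7400, y 0.8545 (then +2.0000 / +1.1547)
    (5,3) via x @ 0.7400
    (5,2) via y @ 0.8545  # hit
  → r_4 = 0.8545
beam 5: φ=45°, α=285°
  direction (0.2588, -0.9659); cell (6,3); t to first gridline: x 2.4341, y 0.7661 (then +3.8637 / +1.0353)
    (6,2) via y @ 0.7661  # hit
  → r_5 = 0.7661
beam 6: φ=90°, α=330°
  direction (0.8660, -0.5000); cell (6,3); t to first gridline: x 0.7275, y 1.4800 (then +1.1547 / +2.0000)
    (7,3) via x @ 0.7275  # hit
  → r_6 = 0.7275
beam 7: φ=135°, α=15°
  direction (0.9659, 0.2588); cell (6,3); t to first gridline: x 0.6522, y 1.0046 (then +1.0353 / +3.8637)
    (7,3) via x @ 0.6522  # hit
  → r_7 = 0.6522

ranges = [3.3750, 3.8913, 5.5594, 0.8545, 0.7661, 0.7275, 0.6522]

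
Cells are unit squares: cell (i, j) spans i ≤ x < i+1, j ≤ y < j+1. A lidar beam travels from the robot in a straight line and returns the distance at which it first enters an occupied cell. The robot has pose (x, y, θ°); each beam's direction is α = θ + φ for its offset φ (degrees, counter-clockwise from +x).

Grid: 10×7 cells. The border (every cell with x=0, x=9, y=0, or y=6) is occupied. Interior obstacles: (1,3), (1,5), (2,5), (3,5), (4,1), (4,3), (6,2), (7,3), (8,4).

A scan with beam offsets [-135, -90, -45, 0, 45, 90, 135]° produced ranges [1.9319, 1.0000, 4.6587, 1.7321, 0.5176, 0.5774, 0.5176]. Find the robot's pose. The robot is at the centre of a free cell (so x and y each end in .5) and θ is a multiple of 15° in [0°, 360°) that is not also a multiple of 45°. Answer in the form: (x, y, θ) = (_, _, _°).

Enumerate (i+0.5, j+0.5, θ) over the 31 free cells and 16 admissible headings. For each, cast all 7 beams and compare to the given ranges.
  (3.5, 4.5, 15°): beam 1 = 4.0415 ≠ 1.9319 ✗
  (8.5, 1.5, 165°): beam 1 = 0.5774 ≠ 1.9319 ✗
  (2.5, 1.5, 330°): beam 1 = 1.5529 ≠ 1.9319 ✗
  (7.5, 2.5, 195°): beam 1 = 0.5774 ≠ 1.9319 ✗
  …
  (5.5, 1.5, 120°): r_1=1.9319, r_2=1.0000, r_3=4.6587, r_4=1.7321, r_5=0.5176, r_6=0.5774, r_7=0.5176 — all match ✓
Only this pose fits every beam.

(x, y, θ) = (5.5, 1.5, 120°)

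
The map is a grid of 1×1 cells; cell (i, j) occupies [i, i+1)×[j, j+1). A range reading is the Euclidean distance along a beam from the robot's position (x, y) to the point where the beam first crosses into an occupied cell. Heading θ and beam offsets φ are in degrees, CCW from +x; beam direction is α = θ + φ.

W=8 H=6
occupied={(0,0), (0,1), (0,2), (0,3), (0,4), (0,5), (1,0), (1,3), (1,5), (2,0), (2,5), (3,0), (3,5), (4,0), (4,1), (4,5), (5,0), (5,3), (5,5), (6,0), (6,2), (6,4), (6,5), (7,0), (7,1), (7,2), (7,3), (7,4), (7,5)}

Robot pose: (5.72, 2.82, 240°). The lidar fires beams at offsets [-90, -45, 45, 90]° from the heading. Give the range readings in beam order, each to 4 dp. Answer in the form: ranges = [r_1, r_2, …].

ranges = [0.3600, 4.8865, 1.8842, 0.3233]

beam 1: φ=-90°, α=150°
  d=(-0.8660,0.5000)  start (5,2)  tX=0.8314 tY=0.3600  stride 1/|dx|=1.1547 1/|dy|=2.0000
    cross y-line → (5,3), t=0.3600 (wall)
  → r_1 = 0.3600
beam 2: φ=-45°, α=195°
  d=(-0.9659,-0.2588)  start (5,2)  tX=0.7454 tY=3.1682  stride 1/|dx|=1.0353 1/|dy|=3.8637
    cross x-line → (4,2), t=0.7454
    cross x-line → (3,2), t=1.7807
    cross x-line → (2,2), t=2.8160
    cross y-line → (2,1), t=3.1682
    cross x-line → (1,1), t=3.8512
    cross x-line → (0,1), t=4.8865 (wall)
  → r_2 = 4.8865
beam 3: φ=45°, α=285°
  d=(0.2588,-0.9659)  start (5,2)  tX=1.0818 tY=0.8489  stride 1/|dx|=3.8637 1/|dy|=1.0353
    cross y-line → (5,1), t=0.8489
    cross x-line → (6,1), t=1.0818
    cross y-line → (6,0), t=1.8842 (wall)
  → r_3 = 1.8842
beam 4: φ=90°, α=330°
  d=(0.8660,-0.5000)  start (5,2)  tX=0.3233 tY=1.6400  stride 1/|dx|=1.1547 1/|dy|=2.0000
    cross x-line → (6,2), t=0.3233 (wall)
  → r_4 = 0.3233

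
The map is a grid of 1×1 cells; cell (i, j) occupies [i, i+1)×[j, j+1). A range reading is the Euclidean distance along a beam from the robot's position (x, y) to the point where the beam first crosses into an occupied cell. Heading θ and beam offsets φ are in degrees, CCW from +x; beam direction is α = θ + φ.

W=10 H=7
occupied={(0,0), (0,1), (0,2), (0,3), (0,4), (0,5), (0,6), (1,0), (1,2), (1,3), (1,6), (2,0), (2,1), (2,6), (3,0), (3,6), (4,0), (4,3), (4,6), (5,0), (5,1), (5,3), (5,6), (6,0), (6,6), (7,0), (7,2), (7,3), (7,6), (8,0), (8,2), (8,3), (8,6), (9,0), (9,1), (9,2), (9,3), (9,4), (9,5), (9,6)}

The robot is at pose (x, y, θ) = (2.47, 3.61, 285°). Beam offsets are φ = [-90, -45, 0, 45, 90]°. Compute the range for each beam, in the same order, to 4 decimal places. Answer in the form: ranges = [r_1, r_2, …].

ranges = [0.4866, 0.9400, 1.6668, 3.2200, 6.7604]

beam 1: φ=-90°, α=195°
  cosα=-0.9659 sinα=-0.2588 | (2,3) | tMaxX 0.4866 tMaxY 2.3569 | tΔX 1.0353 tΔY 3.8637
    t=0.4866 [x] (1,3) — stop
  → r_1 = 0.4866
beam 2: φ=-45°, α=240°
  cosα=-0.5000 sinα=-0.8660 | (2,3) | tMaxX 0.9400 tMaxY 0.7044 | tΔX 2.0000 tΔY 1.1547
    t=0.7044 [y] (2,2)
    t=0.9400 [x] (1,2) — stop
  → r_2 = 0.9400
beam 3: φ=0°, α=285°
  cosα=0.2588 sinα=-0.9659 | (2,3) | tMaxX 2.0478 tMaxY 0.6315 | tΔX 3.8637 tΔY 1.0353
    t=0.6315 [y] (2,2)
    t=1.6668 [y] (2,1) — stop
  → r_3 = 1.6668
beam 4: φ=45°, α=330°
  cosα=0.8660 sinα=-0.5000 | (2,3) | tMaxX 0.6120 tMaxY 1.2200 | tΔX 1.1547 tΔY 2.0000
    t=0.6120 [x] (3,3)
    t=1.2200 [y] (3,2)
    t=1.7667 [x] (4,2)
    t=2.9214 [x] (5,2)
    t=3.2200 [y] (5,1) — stop
  → r_4 = 3.2200
beam 5: φ=90°, α=15°
  cosα=0.9659 sinα=0.2588 | (2,3) | tMaxX 0.5487 tMaxY 1.5068 | tΔX 1.0353 tΔY 3.8637
    t=0.5487 [x] (3,3)
    t=1.5068 [y] (3,4)
    t=1.5840 [x] (4,4)
    t=2.6192 [x] (5,4)
    t=3.6545 [x] (6,4)
    t=4.6898 [x] (7,4)
    t=5.3705 [y] (7,5)
    t=5.7251 [x] (8,5)
    t=6.7604 [x] (9,5) — stop
  → r_5 = 6.7604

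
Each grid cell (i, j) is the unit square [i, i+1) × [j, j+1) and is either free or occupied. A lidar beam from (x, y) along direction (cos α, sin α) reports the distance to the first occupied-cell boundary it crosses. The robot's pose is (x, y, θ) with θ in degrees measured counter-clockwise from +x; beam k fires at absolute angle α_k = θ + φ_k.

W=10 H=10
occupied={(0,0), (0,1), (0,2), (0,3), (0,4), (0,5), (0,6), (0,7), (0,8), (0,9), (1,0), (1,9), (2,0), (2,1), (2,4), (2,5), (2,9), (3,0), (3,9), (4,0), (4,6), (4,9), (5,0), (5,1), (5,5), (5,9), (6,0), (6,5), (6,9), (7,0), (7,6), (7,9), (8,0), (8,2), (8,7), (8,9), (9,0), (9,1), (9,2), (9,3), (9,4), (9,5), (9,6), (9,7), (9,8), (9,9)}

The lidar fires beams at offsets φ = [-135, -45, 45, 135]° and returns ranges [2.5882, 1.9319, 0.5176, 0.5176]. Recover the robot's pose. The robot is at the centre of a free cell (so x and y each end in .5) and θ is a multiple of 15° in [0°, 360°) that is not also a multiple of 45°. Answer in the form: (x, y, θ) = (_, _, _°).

The pose lattice has 54·16 = 864 candidates. Test each by forward raycasting.
  (2.5, 8.5, 330°): beam 1 = 1.5529 ≠ 2.5882 ✗
  (1.5, 4.5, 165°): beam 1 = 0.5774 ≠ 2.5882 ✗
  (6.5, 8.5, 195°): beam 1 = 0.5774 ≠ 2.5882 ✗
  (6.5, 1.5, 105°): beam 1 = 1.0000 ≠ 2.5882 ✗
  …
  (1.5, 8.5, 60°): r_1=2.5882, r_2=1.9319, r_3=0.5176, r_4=0.5176 — all match ✓
Only this pose fits every beam.

(x, y, θ) = (1.5, 8.5, 60°)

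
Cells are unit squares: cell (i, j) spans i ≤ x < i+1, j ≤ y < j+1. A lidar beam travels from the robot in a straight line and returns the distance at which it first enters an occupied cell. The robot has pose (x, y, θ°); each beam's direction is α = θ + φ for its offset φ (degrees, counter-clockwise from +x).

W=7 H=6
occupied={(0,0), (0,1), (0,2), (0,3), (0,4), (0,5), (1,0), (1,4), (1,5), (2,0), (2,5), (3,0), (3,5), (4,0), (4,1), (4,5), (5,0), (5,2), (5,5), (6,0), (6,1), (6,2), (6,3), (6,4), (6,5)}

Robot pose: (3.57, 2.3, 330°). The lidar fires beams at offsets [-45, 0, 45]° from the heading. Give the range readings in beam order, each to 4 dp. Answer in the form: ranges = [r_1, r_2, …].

beam 1: φ=-45°, α=285°
  dir = (cos 285°, sin 285°) = (0.2588, -0.9659); from cell (3,2)
  next x-line at t=1.6614, next y-line at t=0.3106; Δt_x=3.8637, Δt_y=1.0353
    y: enter (3,1) at t=0.3106
    y: enter (3,0) at t=1.3459 ← occupied
  → r_1 = 1.3459
beam 2: φ=0°, α=330°
  dir = (cos 330°, sin 330°) = (0.8660, -0.5000); from cell (3,2)
  next x-line at t=0.4965, next y-line at t=0.6000; Δt_x=1.1547, Δt_y=2.0000
    x: enter (4,2) at t=0.4965
    y: enter (4,1) at t=0.6000 ← occupied
  → r_2 = 0.6000
beam 3: φ=45°, α=15°
  dir = (cos 15°, sin 15°) = (0.9659, 0.2588); from cell (3,2)
  next x-line at t=0.4452, next y-line at t=2.7046; Δt_x=1.0353, Δt_y=3.8637
    x: enter (4,2) at t=0.4452
    x: enter (5,2) at t=1.4804 ← occupied
  → r_3 = 1.4804

ranges = [1.3459, 0.6000, 1.4804]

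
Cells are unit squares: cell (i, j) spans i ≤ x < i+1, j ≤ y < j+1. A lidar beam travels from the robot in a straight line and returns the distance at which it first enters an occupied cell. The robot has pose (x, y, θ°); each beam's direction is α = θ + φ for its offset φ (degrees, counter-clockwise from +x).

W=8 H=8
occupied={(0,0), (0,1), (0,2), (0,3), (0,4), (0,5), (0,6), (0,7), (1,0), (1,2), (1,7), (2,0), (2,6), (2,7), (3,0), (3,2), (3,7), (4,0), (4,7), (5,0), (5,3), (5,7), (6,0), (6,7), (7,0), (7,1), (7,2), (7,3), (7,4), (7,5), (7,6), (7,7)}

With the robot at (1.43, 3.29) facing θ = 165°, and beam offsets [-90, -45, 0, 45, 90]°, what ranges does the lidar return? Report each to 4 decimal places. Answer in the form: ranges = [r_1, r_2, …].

ranges = [2.8056, 0.8600, 0.4452, 0.4965, 0.3002]

beam 1: φ=-90°, α=75°
  direction (0.2588, 0.9659); cell (1,3); t to first gridline: x 2.2023, y 0.7350 (then +3.8637 / +1.0353)
    (1,4) via y @ 0.7350
    (1,5) via y @ 1.7703
    (2,5) via x @ 2.2023
    (2,6) via y @ 2.8056  # hit
  → r_1 = 2.8056
beam 2: φ=-45°, α=120°
  direction (-0.5000, 0.8660); cell (1,3); t to first gridline: x 0.8600, y 0.8198 (then +2.0000 / +1.1547)
    (1,4) via y @ 0.8198
    (0,4) via x @ 0.8600  # hit
  → r_2 = 0.8600
beam 3: φ=0°, α=165°
  direction (-0.9659, 0.2588); cell (1,3); t to first gridline: x 0.4452, y 2.7432 (then +1.0353 / +3.8637)
    (0,3) via x @ 0.4452  # hit
  → r_3 = 0.4452
beam 4: φ=45°, α=210°
  direction (-0.8660, -0.5000); cell (1,3); t to first gridline: x 0.4965, y 0.5800 (then +1.1547 / +2.0000)
    (0,3) via x @ 0.4965  # hit
  → r_4 = 0.4965
beam 5: φ=90°, α=255°
  direction (-0.2588, -0.9659); cell (1,3); t to first gridline: x 1.6614, y 0.3002 (then +3.8637 / +1.0353)
    (1,2) via y @ 0.3002  # hit
  → r_5 = 0.3002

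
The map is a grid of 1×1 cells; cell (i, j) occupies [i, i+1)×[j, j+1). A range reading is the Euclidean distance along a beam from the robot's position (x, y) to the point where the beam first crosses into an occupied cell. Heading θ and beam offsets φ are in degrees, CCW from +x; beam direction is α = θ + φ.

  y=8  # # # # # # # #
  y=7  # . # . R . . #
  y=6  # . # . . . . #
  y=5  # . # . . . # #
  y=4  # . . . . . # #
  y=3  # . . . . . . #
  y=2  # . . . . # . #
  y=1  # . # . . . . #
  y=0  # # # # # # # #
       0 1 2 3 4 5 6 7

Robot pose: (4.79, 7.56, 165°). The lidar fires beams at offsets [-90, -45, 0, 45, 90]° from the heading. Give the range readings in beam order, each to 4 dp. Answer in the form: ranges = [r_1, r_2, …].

beam 1: φ=-90°, α=75°
  d=(0.2588,0.9659)  start (4,7)  tX=0.8114 tY=0.4555  stride 1/|dx|=3.8637 1/|dy|=1.0353
    cross y-line → (4,8), t=0.4555 (wall)
  → r_1 = 0.4555
beam 2: φ=-45°, α=120°
  d=(-0.5000,0.8660)  start (4,7)  tX=1.5800 tY=0.5081  stride 1/|dx|=2.0000 1/|dy|=1.1547
    cross y-line → (4,8), t=0.5081 (wall)
  → r_2 = 0.5081
beam 3: φ=0°, α=165°
  d=(-0.9659,0.2588)  start (4,7)  tX=0.8179 tY=1.7000  stride 1/|dx|=1.0353 1/|dy|=3.8637
    cross x-line → (3,7), t=0.8179
    cross y-line → (3,8), t=1.7000 (wall)
  → r_3 = 1.7000
beam 4: φ=45°, α=210°
  d=(-0.8660,-0.5000)  start (4,7)  tX=0.9122 tY=1.1200  stride 1/|dx|=1.1547 1/|dy|=2.0000
    cross x-line → (3,7), t=0.9122
    cross y-line → (3,6), t=1.1200
    cross x-line → (2,6), t=2.0669 (wall)
  → r_4 = 2.0669
beam 5: φ=90°, α=255°
  d=(-0.2588,-0.9659)  start (4,7)  tX=3.0523 tY=0.5798  stride 1/|dx|=3.8637 1/|dy|=1.0353
    cross y-line → (4,6), t=0.5798
    cross y-line → (4,5), t=1.6150
    cross y-line → (4,4), t=2.6503
    cross x-line → (3,4), t=3.0523
    cross y-line → (3,3), t=3.6856
    cross y-line → (3,2), t=4.7209
    cross y-line → (3,1), t=5.7561
    cross y-line → (3,0), t=6.7914 (wall)
  → r_5 = 6.7914

ranges = [0.4555, 0.5081, 1.7000, 2.0669, 6.7914]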